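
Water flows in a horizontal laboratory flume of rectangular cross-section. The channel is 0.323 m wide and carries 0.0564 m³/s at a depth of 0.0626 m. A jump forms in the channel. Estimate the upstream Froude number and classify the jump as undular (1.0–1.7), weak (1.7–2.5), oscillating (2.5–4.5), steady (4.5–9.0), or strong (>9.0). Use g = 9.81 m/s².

q = Q/b = 0.0564/0.323 = 0.175 m²/s; V₁ = q/y₁ = 2.79 m/s. Fr₁ = V₁/√(g·y₁) = 3.56.
Fr₁ = 3.56 lies in the oscillating range.

Fr₁ = 3.56; oscillating jump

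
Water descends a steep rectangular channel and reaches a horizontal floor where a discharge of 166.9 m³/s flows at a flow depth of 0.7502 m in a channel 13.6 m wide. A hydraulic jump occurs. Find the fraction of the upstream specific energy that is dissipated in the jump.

q = Q/b = 166.9/13.6 = 12.27 m²/s; V₁ = q/y₁ = 16.36 m/s. Fr₁ = V₁/√(g·y₁) = 6.030.
Conjugate-depth relation: y₂/y₁ = ½[√(1 + 8Fr₁²) − 1] = ½[√291.89 − 1] = 8.042.
y₂ = 8.042 × 0.7502 = 6.033 m.
E₁ = y₁ + V₁²/2g = 14.39 m. ΔE = (y₂ − y₁)³/(4y₁y₂) = 8.145 m. ΔE/E₁ = 8.145/14.39 = 0.566.

ΔE/E₁ = 0.566 (56.6%)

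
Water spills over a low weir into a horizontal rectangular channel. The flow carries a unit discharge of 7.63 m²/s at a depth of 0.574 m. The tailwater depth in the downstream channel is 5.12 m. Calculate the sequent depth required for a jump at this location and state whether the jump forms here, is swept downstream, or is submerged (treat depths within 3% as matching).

V₁ = q/y₁ = 7.63/0.574 = 13.3 m/s. Fr₁ = V₁/√(g·y₁) = 13.3/√(9.81×0.574) = 5.60.
Conjugate-depth relation: y₂/y₁ = ½[√(1 + 8Fr₁²) − 1] = ½[√252.0 − 1] = 7.44.
y₂ = 7.44 × 0.574 = 4.27 m.
Tailwater y_tw = 5.12 m: y_tw > y₂, so the jump is submerged.

y₂ = 4.27 m; the jump is submerged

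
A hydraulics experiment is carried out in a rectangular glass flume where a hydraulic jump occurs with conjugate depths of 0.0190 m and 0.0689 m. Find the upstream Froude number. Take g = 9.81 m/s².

For a rectangular channel the momentum equation gives q² = ½·g·y₁·y₂·(y₁ + y₂) = ½×9.81×0.0190×0.0689×0.0879 = 0.000564.
q = √0.000564 = 0.0238 m²/s.
V₁ = q/y₁ = 1.25 m/s; Fr₁ = V₁/√(g·y₁) = 2.90.

Fr₁ = 2.90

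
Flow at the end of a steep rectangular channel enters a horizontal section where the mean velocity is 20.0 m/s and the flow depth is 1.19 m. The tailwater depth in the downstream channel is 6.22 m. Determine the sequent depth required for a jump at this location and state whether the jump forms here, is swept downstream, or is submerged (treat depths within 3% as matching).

y₂ = 9.27 m; the jump is swept downstream

Fr₁ = V₁/√(g·y₁) = 20.0/√(9.81×1.19) = 5.85.
Bélanger equation: y₂/y₁ = ½[√(1 + 8Fr₁²) − 1] = ½[√275.1 − 1] = 7.79.
y₂ = 7.79 × 1.19 = 9.27 m.
Tailwater y_tw = 6.22 m: y_tw < y₂, so the jump is swept downstream.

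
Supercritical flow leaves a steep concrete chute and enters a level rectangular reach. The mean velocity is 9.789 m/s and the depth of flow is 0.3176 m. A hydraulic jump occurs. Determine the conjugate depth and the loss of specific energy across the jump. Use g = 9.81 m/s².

y₂ = 2.337 m; ΔE = 2.774 m

Fr₁ = V₁/√(g·y₁) = 9.789/√(9.81×0.3176) = 5.546.
Sequent-depth ratio: y₂/y₁ = ½[√(1 + 8Fr₁²) − 1] = ½[√247.05 − 1] = 7.359.
y₂ = 7.359 × 0.3176 = 2.337 m.
Head loss: ΔE = (y₂ − y₁)³/(4y₁y₂) = (2.337 − 0.3176)³/(4×0.3176×2.337) = 8.237/2.969 = 2.774 m.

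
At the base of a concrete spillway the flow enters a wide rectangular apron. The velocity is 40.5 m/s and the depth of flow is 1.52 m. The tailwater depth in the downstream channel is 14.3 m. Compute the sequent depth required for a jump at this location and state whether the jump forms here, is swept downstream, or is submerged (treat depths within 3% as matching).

Fr₁ = V₁/√(g·y₁) = 40.5/√(9.81×1.52) = 10.5.
By Bélanger, y₂/y₁ = ½[√(1 + 8Fr₁²) − 1] = ½[√881.0 − 1] = 14.3.
y₂ = 14.3 × 1.52 = 21.8 m.
Tailwater y_tw = 14.3 m: y_tw < y₂, so the jump is swept downstream.

y₂ = 21.8 m; the jump is swept downstream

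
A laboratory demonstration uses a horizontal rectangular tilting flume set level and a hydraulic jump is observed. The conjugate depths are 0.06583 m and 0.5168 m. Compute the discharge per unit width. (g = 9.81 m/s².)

For a rectangular channel the momentum equation gives q² = ½·g·y₁·y₂·(y₁ + y₂) = ½×9.81×0.06583×0.5168×0.5826 = 0.09723.
q = √0.09723 = 0.3118 m²/s.

q = 0.3118 m²/s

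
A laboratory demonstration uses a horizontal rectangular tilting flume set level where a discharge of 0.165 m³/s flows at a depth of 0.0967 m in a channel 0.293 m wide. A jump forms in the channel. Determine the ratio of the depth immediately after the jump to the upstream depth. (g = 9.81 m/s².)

q = Q/b = 0.165/0.293 = 0.563 m²/s; V₁ = q/y₁ = 5.82 m/s. Fr₁ = V₁/√(g·y₁) = 5.98.
From the momentum equation for a rectangular channel, y₂/y₁ = ½[√(1 + 8Fr₁²) − 1] = ½[√287.0 − 1] = 7.97.

y₂/y₁ = 7.97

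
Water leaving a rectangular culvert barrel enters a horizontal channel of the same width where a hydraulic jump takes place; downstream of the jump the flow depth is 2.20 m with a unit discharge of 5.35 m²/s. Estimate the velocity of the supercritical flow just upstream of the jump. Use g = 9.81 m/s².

V₂ = q/y₂ = 5.35/2.20 = 2.43 m/s; Fr₂ = V₂/√(g·y₂) = 0.523.
Applying the sequent-depth relation in reverse, y₁/y₂ = ½[√(1 + 8Fr₂²) − 1] = ½[√3.192 − 1] = 0.393.
y₁ = 0.393 × 2.20 = 0.865 m.
V₁ = q/y₁ = 5.35/0.865 = 6.18 m/s.

V₁ = 6.18 m/s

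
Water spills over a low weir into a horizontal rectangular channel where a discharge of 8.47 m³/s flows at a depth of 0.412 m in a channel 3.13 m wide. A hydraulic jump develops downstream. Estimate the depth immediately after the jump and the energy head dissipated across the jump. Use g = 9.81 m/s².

y₂ = 1.71 m; ΔE = 0.774 m

q = Q/b = 8.47/3.13 = 2.71 m²/s; V₁ = q/y₁ = 6.57 m/s. Fr₁ = V₁/√(g·y₁) = 3.27.
Sequent-depth ratio: y₂/y₁ = ½[√(1 + 8Fr₁²) − 1] = ½[√86.39 − 1] = 4.15.
y₂ = 4.15 × 0.412 = 1.71 m.
V₂ = q/y₂ = 2.71/1.71 = 1.58 m/s. E₁ = y₁ + V₁²/2g = 2.61 m; E₂ = y₂ + V₂²/2g = 1.84 m. ΔE = E₁ − E₂ = 0.774 m.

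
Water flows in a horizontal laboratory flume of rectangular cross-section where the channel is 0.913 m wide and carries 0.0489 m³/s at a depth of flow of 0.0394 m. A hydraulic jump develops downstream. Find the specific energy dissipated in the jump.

ΔE = 0.0163 m

q = Q/b = 0.0489/0.913 = 0.0536 m²/s; V₁ = q/y₁ = 1.36 m/s. Fr₁ = V₁/√(g·y₁) = 2.19.
From the momentum equation for a rectangular channel, y₂/y₁ = ½[√(1 + 8Fr₁²) − 1] = ½[√39.25 − 1] = 2.63.
y₂ = 2.63 × 0.0394 = 0.104 m.
V₂ = q/y₂ = 0.0536/0.104 = 0.516 m/s. E₁ = y₁ + V₁²/2g = 0.134 m; E₂ = y₂ + V₂²/2g = 0.117 m. ΔE = E₁ − E₂ = 0.0163 m.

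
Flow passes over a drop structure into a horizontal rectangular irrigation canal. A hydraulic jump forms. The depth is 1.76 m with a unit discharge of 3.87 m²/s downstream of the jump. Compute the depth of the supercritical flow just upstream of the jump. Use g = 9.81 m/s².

V₂ = q/y₂ = 3.87/1.76 = 2.20 m/s; Fr₂ = V₂/√(g·y₂) = 0.529.
Applying the sequent-depth relation in reverse, y₁/y₂ = ½[√(1 + 8Fr₂²) − 1] = ½[√3.240 − 1] = 0.400.
y₁ = 0.400 × 1.76 = 0.704 m.

y₁ = 0.704 m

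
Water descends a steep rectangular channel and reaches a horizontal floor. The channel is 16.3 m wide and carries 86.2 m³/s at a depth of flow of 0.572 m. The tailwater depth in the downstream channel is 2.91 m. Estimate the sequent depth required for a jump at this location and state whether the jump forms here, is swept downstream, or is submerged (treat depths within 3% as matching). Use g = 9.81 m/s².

q = Q/b = 86.2/16.3 = 5.29 m²/s; V₁ = q/y₁ = 9.25 m/s. Fr₁ = V₁/√(g·y₁) = 3.90.
Bélanger equation: y₂/y₁ = ½[√(1 + 8Fr₁²) − 1] = ½[√122.9 − 1] = 5.04.
y₂ = 5.04 × 0.572 = 2.88 m.
Tailwater y_tw = 2.91 m: y_tw ≈ y₂, so the jump forms here.

y₂ = 2.88 m; the jump forms here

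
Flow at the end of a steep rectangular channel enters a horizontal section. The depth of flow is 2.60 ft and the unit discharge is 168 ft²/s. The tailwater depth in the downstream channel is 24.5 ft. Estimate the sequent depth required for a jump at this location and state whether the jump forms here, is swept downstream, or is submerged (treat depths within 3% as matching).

V₁ = q/y₁ = 168/2.60 = 64.6 ft/s. Fr₁ = V₁/√(g·y₁) = 64.6/√(32.2×2.60) = 7.06.
Conjugate-depth relation: y₂/y₁ = ½[√(1 + 8Fr₁²) − 1] = ½[√400.0 − 1] = 9.50.
y₂ = 9.50 × 2.60 = 24.7 ft.
Tailwater y_tw = 24.5 ft: y_tw ≈ y₂, so the jump forms here.

y₂ = 24.7 ft; the jump forms here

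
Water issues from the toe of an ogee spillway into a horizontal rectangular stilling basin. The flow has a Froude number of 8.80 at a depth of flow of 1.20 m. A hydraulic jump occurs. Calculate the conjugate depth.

Fr₁ = 8.80 (given).
From the momentum equation for a rectangular channel, y₂/y₁ = ½[√(1 + 8Fr₁²) − 1] = ½[√620.5 − 1] = 12.0.
y₂ = 12.0 × 1.20 = 14.3 m.

y₂ = 14.3 m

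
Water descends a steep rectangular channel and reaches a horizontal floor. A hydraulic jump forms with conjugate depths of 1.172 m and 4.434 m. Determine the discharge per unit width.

q = 11.95 m²/s

For a rectangular channel the momentum equation gives q² = ½·g·y₁·y₂·(y₁ + y₂) = ½×9.81×1.172×4.434×5.606 = 142.9.
q = √142.9 = 11.95 m²/s.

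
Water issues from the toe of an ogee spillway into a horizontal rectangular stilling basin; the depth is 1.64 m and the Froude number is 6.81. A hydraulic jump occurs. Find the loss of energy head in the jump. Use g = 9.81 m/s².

ΔE = 24.2 m

Fr₁ = 6.81 (given).
From the momentum equation for a rectangular channel, y₂/y₁ = ½[√(1 + 8Fr₁²) − 1] = ½[√372.0 − 1] = 9.14.
y₂ = 9.14 × 1.64 = 15.0 m.
Head loss: ΔE = (y₂ − y₁)³/(4y₁y₂) = (15.0 − 1.64)³/(4×1.64×15.0) = 2382/98.4 = 24.2 m.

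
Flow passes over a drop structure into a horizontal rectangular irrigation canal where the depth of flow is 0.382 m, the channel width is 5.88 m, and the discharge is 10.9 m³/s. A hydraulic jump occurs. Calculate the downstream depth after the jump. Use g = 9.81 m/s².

y₂ = 1.18 m

q = Q/b = 10.9/5.88 = 1.85 m²/s; V₁ = q/y₁ = 4.85 m/s. Fr₁ = V₁/√(g·y₁) = 2.51.
By Bélanger, y₂/y₁ = ½[√(1 + 8Fr₁²) − 1] = ½[√51.27 − 1] = 3.08.
y₂ = 3.08 × 0.382 = 1.18 m.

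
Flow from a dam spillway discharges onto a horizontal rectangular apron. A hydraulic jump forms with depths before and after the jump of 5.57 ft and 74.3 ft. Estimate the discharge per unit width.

q = 730 ft²/s

For a rectangular channel the momentum equation gives q² = ½·g·y₁·y₂·(y₁ + y₂) = ½×32.2×5.57×74.3×79.9 = 532174.
q = √532174 = 730 ft²/s.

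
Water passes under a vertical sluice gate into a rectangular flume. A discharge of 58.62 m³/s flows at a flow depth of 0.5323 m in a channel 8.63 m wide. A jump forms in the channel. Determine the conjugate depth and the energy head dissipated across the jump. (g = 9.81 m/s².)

y₂ = 3.946 m; ΔE = 4.735 m

q = Q/b = 58.62/8.63 = 6.793 m²/s; V₁ = q/y₁ = 12.76 m/s. Fr₁ = V₁/√(g·y₁) = 5.584.
By Bélanger, y₂/y₁ = ½[√(1 + 8Fr₁²) − 1] = ½[√250.47 − 1] = 7.413.
y₂ = 7.413 × 0.5323 = 3.946 m.
V₂ = q/y₂ = 6.793/3.946 = 1.721 m/s. E₁ = y₁ + V₁²/2g = 8.832 m; E₂ = y₂ + V₂²/2g = 4.097 m. ΔE = E₁ − E₂ = 4.735 m.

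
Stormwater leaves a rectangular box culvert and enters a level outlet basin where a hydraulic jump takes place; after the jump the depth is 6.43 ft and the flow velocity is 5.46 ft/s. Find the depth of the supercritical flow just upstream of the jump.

y₁ = 1.50 ft

Fr₂ = V₂/√(g·y₂) = 5.46/√(32.2×6.43) = 0.379.
From the momentum equation (using Fr₂), y₁/y₂ = ½[√(1 + 8Fr₂²) − 1] = ½[√2.152 − 1] = 0.233.
y₁ = 0.233 × 6.43 = 1.50 ft.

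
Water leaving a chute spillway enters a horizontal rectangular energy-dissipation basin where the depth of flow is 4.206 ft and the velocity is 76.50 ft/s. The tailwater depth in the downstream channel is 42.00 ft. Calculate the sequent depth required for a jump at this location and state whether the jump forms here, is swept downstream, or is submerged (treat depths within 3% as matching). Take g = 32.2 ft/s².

y₂ = 37.05 ft; the jump is submerged

Fr₁ = V₁/√(g·y₁) = 76.50/√(32.2×4.206) = 6.574.
By Bélanger, y₂/y₁ = ½[√(1 + 8Fr₁²) − 1] = ½[√346.69 − 1] = 8.810.
y₂ = 8.810 × 4.206 = 37.05 ft.
Tailwater y_tw = 42.00 ft: y_tw > y₂, so the jump is submerged.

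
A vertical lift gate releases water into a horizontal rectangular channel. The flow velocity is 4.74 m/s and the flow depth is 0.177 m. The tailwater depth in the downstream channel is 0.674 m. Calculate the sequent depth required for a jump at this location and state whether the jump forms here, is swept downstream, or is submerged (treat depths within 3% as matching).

y₂ = 0.816 m; the jump is swept downstream

Fr₁ = V₁/√(g·y₁) = 4.74/√(9.81×0.177) = 3.60.
By Bélanger, y₂/y₁ = ½[√(1 + 8Fr₁²) − 1] = ½[√104.5 − 1] = 4.61.
y₂ = 4.61 × 0.177 = 0.816 m.
Tailwater y_tw = 0.674 m: y_tw < y₂, so the jump is swept downstream.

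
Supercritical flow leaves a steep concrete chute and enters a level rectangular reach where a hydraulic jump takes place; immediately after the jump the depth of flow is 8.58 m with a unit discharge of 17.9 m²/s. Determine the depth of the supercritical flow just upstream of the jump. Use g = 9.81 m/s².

y₁ = 0.811 m

V₂ = q/y₂ = 17.9/8.58 = 2.09 m/s; Fr₂ = V₂/√(g·y₂) = 0.227.
From the momentum equation (using Fr₂), y₁/y₂ = ½[√(1 + 8Fr₂²) − 1] = ½[√1.414 − 1] = 0.0945.
y₁ = 0.0945 × 8.58 = 0.811 m.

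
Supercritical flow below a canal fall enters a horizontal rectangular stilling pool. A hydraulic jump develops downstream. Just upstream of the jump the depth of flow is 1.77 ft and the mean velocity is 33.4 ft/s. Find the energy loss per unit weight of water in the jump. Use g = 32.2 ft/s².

ΔE = 8.35 ft

Fr₁ = V₁/√(g·y₁) = 33.4/√(32.2×1.77) = 4.42.
From the momentum equation for a rectangular channel, y₂/y₁ = ½[√(1 + 8Fr₁²) − 1] = ½[√157.6 − 1] = 5.78.
y₂ = 5.78 × 1.77 = 10.2 ft.
Head loss: ΔE = (y₂ − y₁)³/(4y₁y₂) = (10.2 − 1.77)³/(4×1.77×10.2) = 604/72.4 = 8.35 ft.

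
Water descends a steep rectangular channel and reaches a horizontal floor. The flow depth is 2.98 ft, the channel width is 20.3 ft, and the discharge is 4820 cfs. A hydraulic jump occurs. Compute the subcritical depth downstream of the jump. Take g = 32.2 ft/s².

q = Q/b = 4820/20.3 = 237 ft²/s; V₁ = q/y₁ = 79.7 ft/s. Fr₁ = V₁/√(g·y₁) = 8.13.
Conjugate-depth relation: y₂/y₁ = ½[√(1 + 8Fr₁²) − 1] = ½[√530.3 − 1] = 11.0.
y₂ = 11.0 × 2.98 = 32.8 ft.

y₂ = 32.8 ft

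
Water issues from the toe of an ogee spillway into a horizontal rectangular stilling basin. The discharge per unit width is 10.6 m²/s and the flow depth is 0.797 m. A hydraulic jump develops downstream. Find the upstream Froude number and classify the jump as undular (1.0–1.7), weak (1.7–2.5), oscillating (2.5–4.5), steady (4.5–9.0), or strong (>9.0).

V₁ = q/y₁ = 10.6/0.797 = 13.3 m/s. Fr₁ = V₁/√(g·y₁) = 13.3/√(9.81×0.797) = 4.76.
Fr₁ = 4.76 lies in the steady range.

Fr₁ = 4.76; steady jump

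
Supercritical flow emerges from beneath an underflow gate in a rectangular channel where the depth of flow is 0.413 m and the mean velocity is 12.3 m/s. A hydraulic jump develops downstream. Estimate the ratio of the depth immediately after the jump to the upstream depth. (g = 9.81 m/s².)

y₂/y₁ = 8.16

Fr₁ = V₁/√(g·y₁) = 12.3/√(9.81×0.413) = 6.11.
Bélanger equation: y₂/y₁ = ½[√(1 + 8Fr₁²) − 1] = ½[√299.7 − 1] = 8.16.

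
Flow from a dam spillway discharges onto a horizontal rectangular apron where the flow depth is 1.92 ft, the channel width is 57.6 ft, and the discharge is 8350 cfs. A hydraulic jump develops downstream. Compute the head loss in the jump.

ΔE = 64.8 ft

q = Q/b = 8350/57.6 = 145 ft²/s; V₁ = q/y₁ = 75.5 ft/s. Fr₁ = V₁/√(g·y₁) = 9.60.
Bélanger equation: y₂/y₁ = ½[√(1 + 8Fr₁²) − 1] = ½[√738.7 − 1] = 13.1.
y₂ = 13.1 × 1.92 = 25.1 ft.
Head loss: ΔE = (y₂ − y₁)³/(4y₁y₂) = (25.1 − 1.92)³/(4×1.92×25.1) = 12505/193 = 64.8 ft.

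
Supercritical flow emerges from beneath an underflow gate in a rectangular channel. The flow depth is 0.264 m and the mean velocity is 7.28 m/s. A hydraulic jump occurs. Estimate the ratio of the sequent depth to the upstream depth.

y₂/y₁ = 5.92

Fr₁ = V₁/√(g·y₁) = 7.28/√(9.81×0.264) = 4.52.
Sequent-depth ratio: y₂/y₁ = ½[√(1 + 8Fr₁²) − 1] = ½[√164.7 − 1] = 5.92.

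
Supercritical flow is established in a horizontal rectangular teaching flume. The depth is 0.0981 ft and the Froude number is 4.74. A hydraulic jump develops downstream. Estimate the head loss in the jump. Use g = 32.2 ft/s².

ΔE = 0.561 ft

Fr₁ = 4.74 (given).
Bélanger equation: y₂/y₁ = ½[√(1 + 8Fr₁²) − 1] = ½[√180.7 − 1] = 6.22.
y₂ = 6.22 × 0.0981 = 0.610 ft.
V₁ = Fr₁·√(g·y₁) = 4.74×√(32.2×0.0981) = 8.42 ft/s; q = V₁·y₁ = 0.826 ft²/s. V₂ = q/y₂ = 0.826/0.610 = 1.35 ft/s. E₁ = y₁ + V₁²/2g = 1.20 ft; E₂ = y₂ + V₂²/2g = 0.639 ft. ΔE = E₁ − E₂ = 0.561 ft.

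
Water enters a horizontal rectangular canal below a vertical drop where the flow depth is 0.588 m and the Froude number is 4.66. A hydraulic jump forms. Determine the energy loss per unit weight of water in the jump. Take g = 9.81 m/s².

ΔE = 3.21 m

Fr₁ = 4.66 (given).
Conjugate-depth relation: y₂/y₁ = ½[√(1 + 8Fr₁²) − 1] = ½[√174.7 − 1] = 6.11.
y₂ = 6.11 × 0.588 = 3.59 m.
V₁ = Fr₁·√(g·y₁) = 4.66×√(9.81×0.588) = 11.2 m/s; q = V₁·y₁ = 6.58 m²/s. V₂ = q/y₂ = 6.58/3.59 = 1.83 m/s. E₁ = y₁ + V₁²/2g = 6.97 m; E₂ = y₂ + V₂²/2g = 3.76 m. ΔE = E₁ − E₂ = 3.21 m.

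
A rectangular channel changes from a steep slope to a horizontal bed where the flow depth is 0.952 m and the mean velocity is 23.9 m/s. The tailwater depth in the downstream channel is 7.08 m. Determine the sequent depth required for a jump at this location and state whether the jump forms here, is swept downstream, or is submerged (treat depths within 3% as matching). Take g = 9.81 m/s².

Fr₁ = V₁/√(g·y₁) = 23.9/√(9.81×0.952) = 7.82.
Sequent-depth ratio: y₂/y₁ = ½[√(1 + 8Fr₁²) − 1] = ½[√490.3 − 1] = 10.6.
y₂ = 10.6 × 0.952 = 10.1 m.
Tailwater y_tw = 7.08 m: y_tw < y₂, so the jump is swept downstream.

y₂ = 10.1 m; the jump is swept downstream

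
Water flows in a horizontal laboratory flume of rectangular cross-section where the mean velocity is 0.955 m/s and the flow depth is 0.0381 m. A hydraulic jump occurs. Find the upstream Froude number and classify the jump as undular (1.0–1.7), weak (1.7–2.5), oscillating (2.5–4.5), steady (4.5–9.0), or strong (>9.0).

Fr₁ = 1.56; undular jump

Fr₁ = V₁/√(g·y₁) = 0.955/√(9.81×0.0381) = 1.56.
Fr₁ = 1.56 lies in the undular range.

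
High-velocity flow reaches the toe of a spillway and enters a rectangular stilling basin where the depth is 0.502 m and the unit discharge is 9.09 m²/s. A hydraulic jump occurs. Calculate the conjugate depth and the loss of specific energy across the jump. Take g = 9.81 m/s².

V₁ = q/y₁ = 9.09/0.502 = 18.1 m/s. Fr₁ = V₁/√(g·y₁) = 18.1/√(9.81×0.502) = 8.16.
By Bélanger, y₂/y₁ = ½[√(1 + 8Fr₁²) − 1] = ½[√533.6 − 1] = 11.1.
y₂ = 11.1 × 0.502 = 5.55 m.
Head loss: ΔE = (y₂ − y₁)³/(4y₁y₂) = (5.55 − 0.502)³/(4×0.502×5.55) = 128/11.1 = 11.5 m.

y₂ = 5.55 m; ΔE = 11.5 m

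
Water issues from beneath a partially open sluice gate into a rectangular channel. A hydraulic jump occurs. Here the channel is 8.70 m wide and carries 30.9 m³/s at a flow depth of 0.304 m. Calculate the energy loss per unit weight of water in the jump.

ΔE = 4.42 m

q = Q/b = 30.9/8.70 = 3.55 m²/s; V₁ = q/y₁ = 11.7 m/s. Fr₁ = V₁/√(g·y₁) = 6.77.
Sequent-depth ratio: y₂/y₁ = ½[√(1 + 8Fr₁²) − 1] = ½[√367.2 − 1] = 9.08.
y₂ = 9.08 × 0.304 = 2.76 m.
Head loss: ΔE = (y₂ − y₁)³/(4y₁y₂) = (2.76 − 0.304)³/(4×0.304×2.76) = 14.8/3.36 = 4.42 m.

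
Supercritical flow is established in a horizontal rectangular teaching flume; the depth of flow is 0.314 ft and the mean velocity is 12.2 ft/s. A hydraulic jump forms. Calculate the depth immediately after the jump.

y₂ = 1.55 ft

Fr₁ = V₁/√(g·y₁) = 12.2/√(32.2×0.314) = 3.84.
From the momentum equation for a rectangular channel, y₂/y₁ = ½[√(1 + 8Fr₁²) − 1] = ½[√118.8 − 1] = 4.95.
y₂ = 4.95 × 0.314 = 1.55 ft.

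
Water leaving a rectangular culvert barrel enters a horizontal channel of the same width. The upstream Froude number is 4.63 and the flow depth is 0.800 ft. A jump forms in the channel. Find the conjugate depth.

y₂ = 4.85 ft

Fr₁ = 4.63 (given).
From the momentum equation for a rectangular channel, y₂/y₁ = ½[√(1 + 8Fr₁²) − 1] = ½[√172.5 − 1] = 6.07.
y₂ = 6.07 × 0.800 = 4.85 ft.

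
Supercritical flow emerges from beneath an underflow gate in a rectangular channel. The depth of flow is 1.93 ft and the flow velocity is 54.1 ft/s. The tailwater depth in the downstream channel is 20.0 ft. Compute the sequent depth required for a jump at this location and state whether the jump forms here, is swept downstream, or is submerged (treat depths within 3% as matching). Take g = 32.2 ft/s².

y₂ = 17.8 ft; the jump is submerged

Fr₁ = V₁/√(g·y₁) = 54.1/√(32.2×1.93) = 6.86.
Conjugate-depth relation: y₂/y₁ = ½[√(1 + 8Fr₁²) − 1] = ½[√377.8 − 1] = 9.22.
y₂ = 9.22 × 1.93 = 17.8 ft.
Tailwater y_tw = 20.0 ft: y_tw > y₂, so the jump is submerged.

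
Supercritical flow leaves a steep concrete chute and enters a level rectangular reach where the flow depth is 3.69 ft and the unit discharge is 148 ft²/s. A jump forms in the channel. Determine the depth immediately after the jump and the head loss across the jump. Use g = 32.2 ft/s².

V₁ = q/y₁ = 148/3.69 = 40.1 ft/s. Fr₁ = V₁/√(g·y₁) = 40.1/√(32.2×3.69) = 3.68.
Conjugate-depth relation: y₂/y₁ = ½[√(1 + 8Fr₁²) − 1] = ½[√109.3 − 1] = 4.73.
y₂ = 4.73 × 3.69 = 17.4 ft.
Head loss: ΔE = (y₂ − y₁)³/(4y₁y₂) = (17.4 − 3.69)³/(4×3.69×17.4) = 2602/257 = 10.1 ft.

y₂ = 17.4 ft; ΔE = 10.1 ft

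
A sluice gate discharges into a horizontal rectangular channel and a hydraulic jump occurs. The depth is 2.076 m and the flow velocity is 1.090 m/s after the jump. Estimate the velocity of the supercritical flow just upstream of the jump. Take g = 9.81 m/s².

Fr₂ = V₂/√(g·y₂) = 1.090/√(9.81×2.076) = 0.2415.
The Bélanger relation is symmetric: y₁/y₂ = ½[√(1 + 8Fr₂²) − 1] = ½[√1.4667 − 1] = 0.1055.
y₁ = 0.1055 × 2.076 = 0.2191 m.
V₁ = q/y₁ = 2.263/0.2191 = 10.33 m/s.

V₁ = 10.33 m/s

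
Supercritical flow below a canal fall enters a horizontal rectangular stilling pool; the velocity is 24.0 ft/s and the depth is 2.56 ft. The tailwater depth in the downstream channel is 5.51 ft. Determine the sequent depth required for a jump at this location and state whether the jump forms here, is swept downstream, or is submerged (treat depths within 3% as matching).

Fr₁ = V₁/√(g·y₁) = 24.0/√(32.2×2.56) = 2.64.
From the momentum equation for a rectangular channel, y₂/y₁ = ½[√(1 + 8Fr₁²) − 1] = ½[√56.90 − 1] = 3.27.
y₂ = 3.27 × 2.56 = 8.38 ft.
Tailwater y_tw = 5.51 ft: y_tw < y₂, so the jump is swept downstream.

y₂ = 8.38 ft; the jump is swept downstream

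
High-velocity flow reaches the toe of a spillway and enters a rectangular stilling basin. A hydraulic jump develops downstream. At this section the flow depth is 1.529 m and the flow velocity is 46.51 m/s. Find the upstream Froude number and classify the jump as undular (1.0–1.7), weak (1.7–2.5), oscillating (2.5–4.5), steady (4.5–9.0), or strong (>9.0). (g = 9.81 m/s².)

Fr₁ = V₁/√(g·y₁) = 46.51/√(9.81×1.529) = 12.01.
Fr₁ = 12.01 lies in the strong range.

Fr₁ = 12.01; strong jump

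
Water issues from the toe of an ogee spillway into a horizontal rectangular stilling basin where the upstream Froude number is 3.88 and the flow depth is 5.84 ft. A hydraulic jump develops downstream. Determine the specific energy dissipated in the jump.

ΔE = 18.8 ft

Fr₁ = 3.88 (given).
Sequent-depth ratio: y₂/y₁ = ½[√(1 + 8Fr₁²) − 1] = ½[√121.4 − 1] = 5.01.
y₂ = 5.01 × 5.84 = 29.3 ft.
V₁ = Fr₁·√(g·y₁) = 3.88×√(32.2×5.84) = 53.2 ft/s; q = V₁·y₁ = 311 ft²/s. V₂ = q/y₂ = 311/29.3 = 10.6 ft/s. E₁ = y₁ + V₁²/2g = 49.8 ft; E₂ = y₂ + V₂²/2g = 31.0 ft. ΔE = E₁ − E₂ = 18.8 ft.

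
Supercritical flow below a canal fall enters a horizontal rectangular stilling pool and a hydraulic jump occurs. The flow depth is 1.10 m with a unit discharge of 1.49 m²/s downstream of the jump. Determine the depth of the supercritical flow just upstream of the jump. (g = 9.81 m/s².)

y₁ = 0.295 m

V₂ = q/y₂ = 1.49/1.10 = 1.35 m/s; Fr₂ = V₂/√(g·y₂) = 0.412.
The Bélanger relation is symmetric: y₁/y₂ = ½[√(1 + 8Fr₂²) − 1] = ½[√2.360 − 1] = 0.268.
y₁ = 0.268 × 1.10 = 0.295 m.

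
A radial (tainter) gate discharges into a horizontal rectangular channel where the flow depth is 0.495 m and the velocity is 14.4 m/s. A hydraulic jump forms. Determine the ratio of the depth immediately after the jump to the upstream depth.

Fr₁ = V₁/√(g·y₁) = 14.4/√(9.81×0.495) = 6.53.
Conjugate-depth relation: y₂/y₁ = ½[√(1 + 8Fr₁²) − 1] = ½[√342.6 − 1] = 8.75.

y₂/y₁ = 8.75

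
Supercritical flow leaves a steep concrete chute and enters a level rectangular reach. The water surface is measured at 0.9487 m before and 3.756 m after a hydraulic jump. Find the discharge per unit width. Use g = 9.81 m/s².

For a rectangular channel the momentum equation gives q² = ½·g·y₁·y₂·(y₁ + y₂) = ½×9.81×0.9487×3.756×4.705 = 82.23.
q = √82.23 = 9.068 m²/s.

q = 9.068 m²/s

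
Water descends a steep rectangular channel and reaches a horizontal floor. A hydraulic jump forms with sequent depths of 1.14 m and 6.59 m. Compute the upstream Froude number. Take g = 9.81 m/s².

For a rectangular channel the momentum equation gives q² = ½·g·y₁·y₂·(y₁ + y₂) = ½×9.81×1.14×6.59×7.73 = 285.
q = √285 = 16.9 m²/s.
V₁ = q/y₁ = 14.8 m/s; Fr₁ = V₁/√(g·y₁) = 4.43.

Fr₁ = 4.43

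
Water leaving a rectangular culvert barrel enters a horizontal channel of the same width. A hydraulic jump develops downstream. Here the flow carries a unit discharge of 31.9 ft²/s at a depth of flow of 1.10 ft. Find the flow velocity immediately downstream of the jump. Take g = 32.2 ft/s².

V₂ = 4.52 ft/s

V₁ = q/y₁ = 31.9/1.10 = 29.0 ft/s. Fr₁ = V₁/√(g·y₁) = 29.0/√(32.2×1.10) = 4.87.
By Bélanger, y₂/y₁ = ½[√(1 + 8Fr₁²) − 1] = ½[√190.9 − 1] = 6.41.
y₂ = 6.41 × 1.10 = 7.05 ft.
V₂ = q/y₂ = 31.9/7.05 = 4.52 ft/s.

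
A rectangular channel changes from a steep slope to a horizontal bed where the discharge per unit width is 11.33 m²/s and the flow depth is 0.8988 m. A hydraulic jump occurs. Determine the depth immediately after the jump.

V₁ = q/y₁ = 11.33/0.8988 = 12.61 m/s. Fr₁ = V₁/√(g·y₁) = 12.61/√(9.81×0.8988) = 4.245.
By Bélanger, y₂/y₁ = ½[√(1 + 8Fr₁²) − 1] = ½[√145.18 − 1] = 5.524.
y₂ = 5.524 × 0.8988 = 4.965 m.

y₂ = 4.965 m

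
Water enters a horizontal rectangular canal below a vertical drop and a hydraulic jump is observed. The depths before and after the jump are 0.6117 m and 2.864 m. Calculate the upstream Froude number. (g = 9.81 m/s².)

For a rectangular channel the momentum equation gives q² = ½·g·y₁·y₂·(y₁ + y₂) = ½×9.81×0.6117×2.864×3.476 = 29.87.
q = √29.87 = 5.465 m²/s.
V₁ = q/y₁ = 8.934 m/s; Fr₁ = V₁/√(g·y₁) = 3.647.

Fr₁ = 3.647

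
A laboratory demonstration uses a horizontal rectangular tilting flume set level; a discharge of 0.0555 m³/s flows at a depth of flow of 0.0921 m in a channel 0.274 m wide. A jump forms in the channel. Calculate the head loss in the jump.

ΔE = 0.0486 m

q = Q/b = 0.0555/0.274 = 0.203 m²/s; V₁ = q/y₁ = 2.20 m/s. Fr₁ = V₁/√(g·y₁) = 2.31.
Bélanger equation: y₂/y₁ = ½[√(1 + 8Fr₁²) − 1] = ½[√43.83 − 1] = 2.81.
y₂ = 2.81 × 0.0921 = 0.259 m.
V₂ = q/y₂ = 0.203/0.259 = 0.783 m/s. E₁ = y₁ + V₁²/2g = 0.339 m; E₂ = y₂ + V₂²/2g = 0.290 m. ΔE = E₁ − E₂ = 0.0486 m.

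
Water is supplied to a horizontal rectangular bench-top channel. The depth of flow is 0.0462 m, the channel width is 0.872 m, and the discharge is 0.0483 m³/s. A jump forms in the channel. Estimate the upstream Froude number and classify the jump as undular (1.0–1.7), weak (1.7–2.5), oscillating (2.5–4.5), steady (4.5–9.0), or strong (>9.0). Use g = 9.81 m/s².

q = Q/b = 0.0483/0.872 = 0.0554 m²/s; V₁ = q/y₁ = 1.20 m/s. Fr₁ = V₁/√(g·y₁) = 1.78.
Fr₁ = 1.78 lies in the weak range.

Fr₁ = 1.78; weak jump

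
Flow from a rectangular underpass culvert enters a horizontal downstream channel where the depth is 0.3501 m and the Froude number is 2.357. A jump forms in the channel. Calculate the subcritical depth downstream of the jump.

Fr₁ = 2.357 (given).
Bélanger equation: y₂/y₁ = ½[√(1 + 8Fr₁²) − 1] = ½[√45.444 − 1] = 2.871.
y₂ = 2.871 × 0.3501 = 1.005 m.

y₂ = 1.005 m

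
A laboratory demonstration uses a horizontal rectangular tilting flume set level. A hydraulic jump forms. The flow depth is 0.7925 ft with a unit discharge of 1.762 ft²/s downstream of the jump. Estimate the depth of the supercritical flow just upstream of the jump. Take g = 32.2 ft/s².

y₁ = 0.2365 ft

V₂ = q/y₂ = 1.762/0.7925 = 2.223 ft/s; Fr₂ = V₂/√(g·y₂) = 0.4401.
Applying the sequent-depth relation in reverse, y₁/y₂ = ½[√(1 + 8Fr₂²) − 1] = ½[√2.5497 − 1] = 0.2984.
y₁ = 0.2984 × 0.7925 = 0.2365 ft.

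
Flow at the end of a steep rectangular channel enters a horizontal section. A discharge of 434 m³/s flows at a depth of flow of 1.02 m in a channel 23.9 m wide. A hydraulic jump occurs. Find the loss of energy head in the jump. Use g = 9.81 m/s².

ΔE = 9.26 m

q = Q/b = 434/23.9 = 18.2 m²/s; V₁ = q/y₁ = 17.8 m/s. Fr₁ = V₁/√(g·y₁) = 5.63.
By Bélanger, y₂/y₁ = ½[√(1 + 8Fr₁²) − 1] = ½[√254.4 − 1] = 7.47.
y₂ = 7.47 × 1.02 = 7.62 m.
Head loss: ΔE = (y₂ − y₁)³/(4y₁y₂) = (7.62 − 1.02)³/(4×1.02×7.62) = 288/31.1 = 9.26 m.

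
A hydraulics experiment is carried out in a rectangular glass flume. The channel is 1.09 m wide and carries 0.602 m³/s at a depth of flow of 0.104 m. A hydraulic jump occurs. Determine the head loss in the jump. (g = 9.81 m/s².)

q = Q/b = 0.602/1.09 = 0.552 m²/s; V₁ = q/y₁ = 5.31 m/s. Fr₁ = V₁/√(g·y₁) = 5.26.
Bélanger equation: y₂/y₁ = ½[√(1 + 8Fr₁²) − 1] = ½[√222.1 − 1] = 6.95.
y₂ = 6.95 × 0.104 = 0.723 m.
Head loss: ΔE = (y₂ − y₁)³/(4y₁y₂) = (0.723 − 0.104)³/(4×0.104×0.723) = 0.237/0.301 = 0.789 m.

ΔE = 0.789 m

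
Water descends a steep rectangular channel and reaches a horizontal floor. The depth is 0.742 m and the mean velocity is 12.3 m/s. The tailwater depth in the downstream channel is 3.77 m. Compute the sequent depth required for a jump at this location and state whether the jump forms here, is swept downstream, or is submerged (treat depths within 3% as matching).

Fr₁ = V₁/√(g·y₁) = 12.3/√(9.81×0.742) = 4.56.
From the momentum equation for a rectangular channel, y₂/y₁ = ½[√(1 + 8Fr₁²) − 1] = ½[√167.3 − 1] = 5.97.
y₂ = 5.97 × 0.742 = 4.43 m.
Tailwater y_tw = 3.77 m: y_tw < y₂, so the jump is swept downstream.

y₂ = 4.43 m; the jump is swept downstream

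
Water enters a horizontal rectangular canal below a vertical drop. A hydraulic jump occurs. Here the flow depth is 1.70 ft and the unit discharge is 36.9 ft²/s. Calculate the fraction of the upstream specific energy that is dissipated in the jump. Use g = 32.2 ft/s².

ΔE/E₁ = 0.246 (24.6%)

V₁ = q/y₁ = 36.9/1.70 = 21.7 ft/s. Fr₁ = V₁/√(g·y₁) = 21.7/√(32.2×1.70) = 2.93.
Sequent-depth ratio: y₂/y₁ = ½[√(1 + 8Fr₁²) − 1] = ½[√69.86 − 1] = 3.68.
y₂ = 3.68 × 1.70 = 6.25 ft.
E₁ = y₁ + V₁²/2g = 9.02 ft. ΔE = (y₂ − y₁)³/(4y₁y₂) = 2.22 ft. ΔE/E₁ = 2.22/9.02 = 0.246.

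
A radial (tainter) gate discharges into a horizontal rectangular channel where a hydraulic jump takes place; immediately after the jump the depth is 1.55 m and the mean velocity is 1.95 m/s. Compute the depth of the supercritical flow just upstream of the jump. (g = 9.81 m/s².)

Fr₂ = V₂/√(g·y₂) = 1.95/√(9.81×1.55) = 0.500.
The Bélanger relation is symmetric: y₁/y₂ = ½[√(1 + 8Fr₂²) − 1] = ½[√3.001 − 1] = 0.366.
y₁ = 0.366 × 1.55 = 0.567 m.

y₁ = 0.567 m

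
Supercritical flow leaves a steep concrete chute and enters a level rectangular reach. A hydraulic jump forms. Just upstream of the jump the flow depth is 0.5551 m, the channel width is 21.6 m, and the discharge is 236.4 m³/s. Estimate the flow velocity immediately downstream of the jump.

V₂ = 1.721 m/s

q = Q/b = 236.4/21.6 = 10.94 m²/s; V₁ = q/y₁ = 19.72 m/s. Fr₁ = V₁/√(g·y₁) = 8.449.
Conjugate-depth relation: y₂/y₁ = ½[√(1 + 8Fr₁²) − 1] = ½[√572.08 − 1] = 11.46.
y₂ = 11.46 × 0.5551 = 6.361 m.
V₂ = q/y₂ = 10.94/6.361 = 1.721 m/s.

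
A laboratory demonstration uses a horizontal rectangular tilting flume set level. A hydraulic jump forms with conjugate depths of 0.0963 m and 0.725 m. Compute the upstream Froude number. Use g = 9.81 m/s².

For a rectangular channel the momentum equation gives q² = ½·g·y₁·y₂·(y₁ + y₂) = ½×9.81×0.0963×0.725×0.821 = 0.281.
q = √0.281 = 0.530 m²/s.
V₁ = q/y₁ = 5.51 m/s; Fr₁ = V₁/√(g·y₁) = 5.67.

Fr₁ = 5.67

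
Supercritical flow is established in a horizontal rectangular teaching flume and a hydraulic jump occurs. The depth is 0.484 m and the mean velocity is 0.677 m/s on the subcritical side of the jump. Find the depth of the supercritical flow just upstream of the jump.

y₁ = 0.0802 m

Fr₂ = V₂/√(g·y₂) = 0.677/√(9.81×0.484) = 0.311.
The Bélanger relation is symmetric: y₁/y₂ = ½[√(1 + 8Fr₂²) − 1] = ½[√1.772 − 1] = 0.166.
y₁ = 0.166 × 0.484 = 0.0802 m.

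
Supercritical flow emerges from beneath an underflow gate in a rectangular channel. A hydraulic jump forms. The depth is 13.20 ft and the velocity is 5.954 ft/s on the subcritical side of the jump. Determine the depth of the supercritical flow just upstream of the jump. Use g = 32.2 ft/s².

Fr₂ = V₂/√(g·y₂) = 5.954/√(32.2×13.20) = 0.2888.
From the momentum equation (using Fr₂), y₁/y₂ = ½[√(1 + 8Fr₂²) − 1] = ½[√1.6672 − 1] = 0.1456.
y₁ = 0.1456 × 13.20 = 1.922 ft.

y₁ = 1.922 ft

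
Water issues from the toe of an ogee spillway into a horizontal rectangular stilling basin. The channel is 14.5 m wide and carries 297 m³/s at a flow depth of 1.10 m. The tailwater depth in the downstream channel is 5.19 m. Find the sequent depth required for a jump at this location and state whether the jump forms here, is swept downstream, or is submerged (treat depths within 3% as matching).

y₂ = 8.29 m; the jump is swept downstream

q = Q/b = 297/14.5 = 20.5 m²/s; V₁ = q/y₁ = 18.6 m/s. Fr₁ = V₁/√(g·y₁) = 5.67.
Conjugate-depth relation: y₂/y₁ = ½[√(1 + 8Fr₁²) − 1] = ½[√258.1 − 1] = 7.53.
y₂ = 7.53 × 1.10 = 8.29 m.
Tailwater y_tw = 5.19 m: y_tw < y₂, so the jump is swept downstream.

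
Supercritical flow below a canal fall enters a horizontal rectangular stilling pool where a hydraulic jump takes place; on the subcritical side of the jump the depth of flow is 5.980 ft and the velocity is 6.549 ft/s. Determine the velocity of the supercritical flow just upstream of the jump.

Fr₂ = V₂/√(g·y₂) = 6.549/√(32.2×5.980) = 0.4720.
From the momentum equation (using Fr₂), y₁/y₂ = ½[√(1 + 8Fr₂²) − 1] = ½[√2.7819 − 1] = 0.3340.
y₁ = 0.3340 × 5.980 = 1.997 ft.
V₁ = q/y₁ = 39.16/1.997 = 19.61 ft/s.

V₁ = 19.61 ft/s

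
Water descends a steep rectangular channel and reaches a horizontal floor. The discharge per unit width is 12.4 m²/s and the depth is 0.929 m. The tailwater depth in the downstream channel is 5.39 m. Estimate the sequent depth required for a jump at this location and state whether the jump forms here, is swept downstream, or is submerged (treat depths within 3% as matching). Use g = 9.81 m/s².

V₁ = q/y₁ = 12.4/0.929 = 13.3 m/s. Fr₁ = V₁/√(g·y₁) = 13.3/√(9.81×0.929) = 4.42.
From the momentum equation for a rectangular channel, y₂/y₁ = ½[√(1 + 8Fr₁²) − 1] = ½[√157.4 − 1] = 5.77.
y₂ = 5.77 × 0.929 = 5.36 m.
Tailwater y_tw = 5.39 m: y_tw ≈ y₂, so the jump forms here.

y₂ = 5.36 m; the jump forms here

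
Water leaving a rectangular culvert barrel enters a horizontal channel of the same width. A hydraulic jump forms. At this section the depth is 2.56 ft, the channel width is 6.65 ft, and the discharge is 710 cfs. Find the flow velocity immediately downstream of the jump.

q = Q/b = 710/6.65 = 107 ft²/s; V₁ = q/y₁ = 41.7 ft/s. Fr₁ = V₁/√(g·y₁) = 4.59.
Bélanger equation: y₂/y₁ = ½[√(1 + 8Fr₁²) − 1] = ½[√169.8 − 1] = 6.02.
y₂ = 6.02 × 2.56 = 15.4 ft.
V₂ = q/y₂ = 107/15.4 = 6.93 ft/s.

V₂ = 6.93 ft/s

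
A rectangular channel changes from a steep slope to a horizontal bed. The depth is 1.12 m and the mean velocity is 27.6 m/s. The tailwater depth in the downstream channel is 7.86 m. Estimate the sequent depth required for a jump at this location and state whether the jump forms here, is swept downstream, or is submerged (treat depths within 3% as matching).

Fr₁ = V₁/√(g·y₁) = 27.6/√(9.81×1.12) = 8.33.
Conjugate-depth relation: y₂/y₁ = ½[√(1 + 8Fr₁²) − 1] = ½[√555.7 − 1] = 11.3.
y₂ = 11.3 × 1.12 = 12.6 m.
Tailwater y_tw = 7.86 m: y_tw < y₂, so the jump is swept downstream.

y₂ = 12.6 m; the jump is swept downstream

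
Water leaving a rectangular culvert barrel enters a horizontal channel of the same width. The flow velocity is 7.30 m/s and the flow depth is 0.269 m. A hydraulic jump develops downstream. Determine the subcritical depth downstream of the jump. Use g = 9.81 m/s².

y₂ = 1.58 m

Fr₁ = V₁/√(g·y₁) = 7.30/√(9.81×0.269) = 4.49.
By Bélanger, y₂/y₁ = ½[√(1 + 8Fr₁²) − 1] = ½[√162.6 − 1] = 5.87.
y₂ = 5.87 × 0.269 = 1.58 m.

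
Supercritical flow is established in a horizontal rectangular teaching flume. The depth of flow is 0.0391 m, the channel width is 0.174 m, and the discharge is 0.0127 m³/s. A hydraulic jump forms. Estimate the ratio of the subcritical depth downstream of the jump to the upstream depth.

y₂/y₁ = 3.79

q = Q/b = 0.0127/0.174 = 0.0730 m²/s; V₁ = q/y₁ = 1.87 m/s. Fr₁ = V₁/√(g·y₁) = 3.01.
Bélanger equation: y₂/y₁ = ½[√(1 + 8Fr₁²) − 1] = ½[√73.68 − 1] = 3.79.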